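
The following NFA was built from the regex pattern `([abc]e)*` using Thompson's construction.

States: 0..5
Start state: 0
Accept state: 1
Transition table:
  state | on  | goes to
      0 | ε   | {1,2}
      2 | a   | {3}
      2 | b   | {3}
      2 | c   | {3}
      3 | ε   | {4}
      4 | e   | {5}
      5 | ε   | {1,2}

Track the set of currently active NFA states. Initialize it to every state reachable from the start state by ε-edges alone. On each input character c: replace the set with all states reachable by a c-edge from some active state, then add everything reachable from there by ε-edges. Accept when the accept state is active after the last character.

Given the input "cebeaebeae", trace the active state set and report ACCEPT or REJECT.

start: ε-closure({0}) = {0,1,2}
'c' @ 1: {3,4}
'e' @ 2: {1,2,5}  [accepting]
'b' @ 3: {3,4}
'e' @ 4: {1,2,5}  [accepting]
'a' @ 5: {3,4}
'e' @ 6: {1,2,5}  [accepting]
'b' @ 7: {3,4}
'e' @ 8: {1,2,5}  [accepting]
'a' @ 9: {3,4}
'e' @ 10: {1,2,5}  [accepting]
final: {1,2,5}; accept 1 in set

Answer: ACCEPT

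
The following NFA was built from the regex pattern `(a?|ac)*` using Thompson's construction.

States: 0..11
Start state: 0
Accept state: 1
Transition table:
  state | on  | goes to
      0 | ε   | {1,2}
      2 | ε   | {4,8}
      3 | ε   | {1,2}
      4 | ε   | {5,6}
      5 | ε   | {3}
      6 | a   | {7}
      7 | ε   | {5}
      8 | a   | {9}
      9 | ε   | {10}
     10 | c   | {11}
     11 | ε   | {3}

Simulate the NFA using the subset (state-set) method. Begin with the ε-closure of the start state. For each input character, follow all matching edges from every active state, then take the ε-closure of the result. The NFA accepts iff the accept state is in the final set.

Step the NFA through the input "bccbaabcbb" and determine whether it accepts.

initial (ε-close {0}): {0,1,2,3,4,5,6,8}
'b' @ 1: {}  — state set empty
rest 'ccbaabcbb' ignored (set empty)
after full input: {}  (accept=1 not in)

Answer: REJECT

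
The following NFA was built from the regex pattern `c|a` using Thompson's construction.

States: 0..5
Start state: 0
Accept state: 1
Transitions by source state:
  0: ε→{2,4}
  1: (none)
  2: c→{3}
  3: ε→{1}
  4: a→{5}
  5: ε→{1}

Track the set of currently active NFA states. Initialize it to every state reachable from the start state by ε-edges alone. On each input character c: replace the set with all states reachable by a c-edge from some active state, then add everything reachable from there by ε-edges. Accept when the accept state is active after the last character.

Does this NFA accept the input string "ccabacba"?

Answer: REJECT

Steps:
S₀ = ε-closure({0}) = {0,2,4}
'c' @ 1: {1,3}  ✓accept
'c' @ 2: {}  — no active states
rest 'abacba' ignored (set empty)
end set {} — state 1 not in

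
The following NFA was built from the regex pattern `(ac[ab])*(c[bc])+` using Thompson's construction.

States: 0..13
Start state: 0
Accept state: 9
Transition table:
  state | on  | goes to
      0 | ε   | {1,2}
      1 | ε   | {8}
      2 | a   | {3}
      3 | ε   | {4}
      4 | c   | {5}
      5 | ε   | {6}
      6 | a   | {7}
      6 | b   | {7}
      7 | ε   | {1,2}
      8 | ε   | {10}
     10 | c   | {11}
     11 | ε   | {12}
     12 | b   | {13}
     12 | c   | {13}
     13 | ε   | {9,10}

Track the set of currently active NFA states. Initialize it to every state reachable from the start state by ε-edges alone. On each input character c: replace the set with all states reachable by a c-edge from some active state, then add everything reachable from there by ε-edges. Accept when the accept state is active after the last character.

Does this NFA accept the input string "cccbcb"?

Answer: ACCEPT

Derivation:
start: ε-closure({0}) = {0,1,2,8,10}
'c' @ 1: {11,12}
'c' @ 2: {9,10,13}  (accept∈set)
'c' @ 3: {11,12}
'b' @ 4: {9,10,13}  (accept∈set)
'c' @ 5: {11,12}
'b' @ 6: {9,10,13}  (accept∈set)
after full input: {9,10,13}  (accept=9 in)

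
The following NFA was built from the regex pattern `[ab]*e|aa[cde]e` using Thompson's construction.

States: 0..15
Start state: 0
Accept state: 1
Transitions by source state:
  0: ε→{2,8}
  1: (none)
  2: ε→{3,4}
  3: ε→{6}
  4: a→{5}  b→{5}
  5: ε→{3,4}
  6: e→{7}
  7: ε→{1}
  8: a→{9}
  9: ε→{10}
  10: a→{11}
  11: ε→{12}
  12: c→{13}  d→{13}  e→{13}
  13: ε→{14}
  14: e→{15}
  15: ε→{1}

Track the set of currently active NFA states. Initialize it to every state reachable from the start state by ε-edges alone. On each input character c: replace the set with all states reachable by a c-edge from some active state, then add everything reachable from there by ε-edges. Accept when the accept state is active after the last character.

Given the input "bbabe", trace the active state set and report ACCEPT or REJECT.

S₀ = ε-closure({0}) = {0,2,3,4,6,8}
'b' @ 1: {3,4,5,6}
'b' @ 2: {3,4,5,6}
'a' @ 3: {3,4,5,6}
'b' @ 4: {3,4,5,6}
'e' @ 5: {1,7}  ✓accept
end set {1,7} — state 1 in

Answer: ACCEPT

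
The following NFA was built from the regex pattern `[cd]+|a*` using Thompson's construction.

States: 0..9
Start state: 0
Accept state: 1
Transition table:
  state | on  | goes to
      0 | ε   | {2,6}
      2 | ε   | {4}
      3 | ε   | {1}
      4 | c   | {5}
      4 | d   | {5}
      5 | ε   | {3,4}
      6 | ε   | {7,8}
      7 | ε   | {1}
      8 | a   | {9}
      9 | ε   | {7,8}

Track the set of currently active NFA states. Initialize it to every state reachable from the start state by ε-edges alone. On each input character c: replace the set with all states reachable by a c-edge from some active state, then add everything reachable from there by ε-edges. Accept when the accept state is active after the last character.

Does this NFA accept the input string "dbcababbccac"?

Answer: REJECT

Steps:
S₀ = ε-closure({0}) = {0,1,2,4,6,7,8}
'd' @ 1: {1,3,4,5}  ✓accept
'b' @ 2: {}  — no active states
rest 'cababbccac' ignored (set empty)
after full input: {}  (accept=1 not in)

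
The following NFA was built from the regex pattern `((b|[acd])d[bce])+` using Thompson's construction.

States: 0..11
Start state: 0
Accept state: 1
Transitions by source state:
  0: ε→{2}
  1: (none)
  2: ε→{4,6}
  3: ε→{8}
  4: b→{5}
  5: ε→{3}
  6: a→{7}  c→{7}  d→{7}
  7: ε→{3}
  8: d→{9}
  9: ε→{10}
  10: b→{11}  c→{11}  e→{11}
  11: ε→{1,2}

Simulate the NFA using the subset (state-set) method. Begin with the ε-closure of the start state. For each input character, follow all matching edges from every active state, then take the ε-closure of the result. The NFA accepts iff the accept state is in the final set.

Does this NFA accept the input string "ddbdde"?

Answer: ACCEPT

Derivation:
initial (ε-close {0}): {0,2,4,6}
'd' @ 1: {3,7,8}
'd' @ 2: {9,10}
'b' @ 3: {1,2,4,6,11}  [accepting]
'd' @ 4: {3,7,8}
'd' @ 5: {9,10}
'e' @ 6: {1,2,4,6,11}  [accepting]
end set {1,2,4,6,11} — state 1 in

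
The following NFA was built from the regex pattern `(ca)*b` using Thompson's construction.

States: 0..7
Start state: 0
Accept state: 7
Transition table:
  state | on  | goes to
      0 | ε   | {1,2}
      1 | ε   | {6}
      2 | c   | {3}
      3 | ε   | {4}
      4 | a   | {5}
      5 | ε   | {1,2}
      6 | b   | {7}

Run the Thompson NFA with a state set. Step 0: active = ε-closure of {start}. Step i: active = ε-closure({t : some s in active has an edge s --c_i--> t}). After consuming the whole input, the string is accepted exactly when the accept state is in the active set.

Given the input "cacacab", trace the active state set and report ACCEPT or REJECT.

Answer: ACCEPT

Steps:
initial (ε-close {0}): {0,1,2,6}
'c' @ 1: {3,4}
'a' @ 2: {1,2,5,6}
'c' @ 3: {3,4}
'a' @ 4: {1,2,5,6}
'c' @ 5: {3,4}
'a' @ 6: {1,2,5,6}
'b' @ 7: {7}  (accept∈set)
after full input: {7}  (accept=7 in)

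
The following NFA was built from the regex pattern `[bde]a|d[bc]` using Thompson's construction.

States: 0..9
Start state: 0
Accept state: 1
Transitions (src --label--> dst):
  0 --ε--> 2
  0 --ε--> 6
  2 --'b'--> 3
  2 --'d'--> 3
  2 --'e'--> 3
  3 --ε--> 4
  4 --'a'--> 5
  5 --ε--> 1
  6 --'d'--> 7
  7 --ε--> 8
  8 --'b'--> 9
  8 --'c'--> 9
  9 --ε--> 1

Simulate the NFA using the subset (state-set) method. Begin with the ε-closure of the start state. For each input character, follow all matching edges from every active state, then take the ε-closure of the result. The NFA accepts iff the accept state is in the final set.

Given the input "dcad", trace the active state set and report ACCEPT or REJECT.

Answer: REJECT

Trace:
S₀ = ε-closure({0}) = {0,2,6}
'd' @ 1: {3,4,7,8}
'c' @ 2: {1,9}  [accepting]
'a' @ 3: {}  — state set empty
rest 'd' ignored (set empty)
after full input: {}  (accept=1 not in)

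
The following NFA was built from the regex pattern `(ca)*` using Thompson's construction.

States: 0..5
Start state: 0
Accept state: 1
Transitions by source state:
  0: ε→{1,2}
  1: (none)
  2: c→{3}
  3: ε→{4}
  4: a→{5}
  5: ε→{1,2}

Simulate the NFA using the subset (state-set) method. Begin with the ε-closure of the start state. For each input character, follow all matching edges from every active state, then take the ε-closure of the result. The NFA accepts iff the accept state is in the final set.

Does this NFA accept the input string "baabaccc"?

Answer: REJECT

Trace:
start: ε-closure({0}) = {0,1,2}
'b' @ 1: {}  — no active states
rest 'aabaccc' ignored (set empty)
final: {}; accept 1 not in set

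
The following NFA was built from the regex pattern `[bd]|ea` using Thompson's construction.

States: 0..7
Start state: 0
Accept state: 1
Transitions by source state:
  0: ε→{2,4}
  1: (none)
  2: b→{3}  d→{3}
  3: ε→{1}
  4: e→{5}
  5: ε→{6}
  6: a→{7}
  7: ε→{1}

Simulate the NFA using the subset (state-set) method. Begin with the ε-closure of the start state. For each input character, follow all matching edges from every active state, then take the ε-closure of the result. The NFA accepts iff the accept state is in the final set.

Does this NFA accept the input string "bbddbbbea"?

Answer: REJECT

Trace:
S₀ = ε-closure({0}) = {0,2,4}
'b' @ 1: {1,3}  ✓accept
'b' @ 2: {}  — state set empty
rest 'ddbbbea' ignored (set empty)
after full input: {}  (accept=1 not in)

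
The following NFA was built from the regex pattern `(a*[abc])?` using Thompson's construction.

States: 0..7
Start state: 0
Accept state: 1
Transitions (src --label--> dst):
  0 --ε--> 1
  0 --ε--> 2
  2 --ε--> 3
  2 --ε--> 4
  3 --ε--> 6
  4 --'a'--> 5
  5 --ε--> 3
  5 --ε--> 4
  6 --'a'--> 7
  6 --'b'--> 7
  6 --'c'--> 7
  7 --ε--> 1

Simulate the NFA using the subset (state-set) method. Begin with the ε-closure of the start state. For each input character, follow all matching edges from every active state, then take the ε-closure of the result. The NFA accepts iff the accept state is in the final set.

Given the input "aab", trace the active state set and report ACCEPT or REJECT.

Answer: ACCEPT

Steps:
S₀ = ε-closure({0}) = {0,1,2,3,4,6}
'a' @ 1: {1,3,4,5,6,7}  ✓accept
'a' @ 2: {1,3,4,5,6,7}  ✓accept
'b' @ 3: {1,7}  ✓accept
final: {1,7}; accept 1 in set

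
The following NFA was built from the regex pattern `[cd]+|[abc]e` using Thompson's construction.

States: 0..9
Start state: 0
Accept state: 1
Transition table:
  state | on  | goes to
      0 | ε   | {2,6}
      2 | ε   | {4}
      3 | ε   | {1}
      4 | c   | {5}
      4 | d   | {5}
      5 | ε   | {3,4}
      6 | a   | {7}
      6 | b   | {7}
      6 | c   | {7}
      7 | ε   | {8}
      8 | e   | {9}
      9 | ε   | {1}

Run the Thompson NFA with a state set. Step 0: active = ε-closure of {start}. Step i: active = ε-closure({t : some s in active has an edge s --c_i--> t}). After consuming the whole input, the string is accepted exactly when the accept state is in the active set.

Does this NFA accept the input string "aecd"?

Answer: REJECT

Steps:
start: ε-closure({0}) = {0,2,4,6}
'a' @ 1: {7,8}
'e' @ 2: {1,9}  (accept∈set)
'c' @ 3: {}  — state set empty
rest 'd' ignored (set empty)
end set {} — state 1 not in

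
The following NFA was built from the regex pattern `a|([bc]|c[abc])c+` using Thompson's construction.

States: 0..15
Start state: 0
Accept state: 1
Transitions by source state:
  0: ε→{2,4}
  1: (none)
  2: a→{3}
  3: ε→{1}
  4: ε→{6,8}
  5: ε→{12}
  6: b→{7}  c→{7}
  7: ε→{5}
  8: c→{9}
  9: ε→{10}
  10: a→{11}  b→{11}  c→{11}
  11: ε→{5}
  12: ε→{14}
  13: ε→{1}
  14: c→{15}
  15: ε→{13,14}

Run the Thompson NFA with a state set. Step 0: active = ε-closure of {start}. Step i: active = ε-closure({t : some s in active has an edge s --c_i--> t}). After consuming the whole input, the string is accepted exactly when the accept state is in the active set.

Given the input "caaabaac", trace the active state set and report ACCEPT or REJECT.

Answer: REJECT

Derivation:
initial (ε-close {0}): {0,2,4,6,8}
'c' @ 1: {5,7,9,10,12,14}
'a' @ 2: {5,11,12,14}
'a' @ 3: {}  — state set empty
rest 'abaac' ignored (set empty)
after full input: {}  (accept=1 not in)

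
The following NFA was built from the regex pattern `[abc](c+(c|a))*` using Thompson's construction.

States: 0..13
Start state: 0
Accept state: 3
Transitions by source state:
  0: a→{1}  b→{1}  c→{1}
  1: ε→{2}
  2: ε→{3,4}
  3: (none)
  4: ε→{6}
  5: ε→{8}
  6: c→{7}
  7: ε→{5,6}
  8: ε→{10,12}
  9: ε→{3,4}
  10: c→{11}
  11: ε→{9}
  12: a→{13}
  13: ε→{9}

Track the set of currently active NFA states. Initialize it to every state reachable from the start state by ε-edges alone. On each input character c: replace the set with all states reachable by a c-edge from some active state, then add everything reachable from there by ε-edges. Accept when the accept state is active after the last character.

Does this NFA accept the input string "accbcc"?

Answer: REJECT

Trace:
start: ε-closure({0}) = {0}
'a' @ 1: {1,2,3,4,6}  (accept∈set)
'c' @ 2: {5,6,7,8,10,12}
'c' @ 3: {3,4,5,6,7,8,9,10,11,12}  (accept∈set)
'b' @ 4: {}  — state set empty
rest 'cc' ignored (set empty)
final: {}; accept 3 not in set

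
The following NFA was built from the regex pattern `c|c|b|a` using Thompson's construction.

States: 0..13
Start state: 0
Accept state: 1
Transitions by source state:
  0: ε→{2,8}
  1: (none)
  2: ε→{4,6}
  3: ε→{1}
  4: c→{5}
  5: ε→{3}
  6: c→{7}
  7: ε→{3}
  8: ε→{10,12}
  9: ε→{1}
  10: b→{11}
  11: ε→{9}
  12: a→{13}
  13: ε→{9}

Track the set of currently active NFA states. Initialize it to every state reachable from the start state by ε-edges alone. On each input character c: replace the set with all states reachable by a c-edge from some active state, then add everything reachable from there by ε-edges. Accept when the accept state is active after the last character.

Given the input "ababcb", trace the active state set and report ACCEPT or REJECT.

S₀ = ε-closure({0}) = {0,2,4,6,8,10,12}
'a' @ 1: {1,9,13}  (accept∈set)
'b' @ 2: {}  — state set empty
rest 'abcb' ignored (set empty)
end set {} — state 1 not in

Answer: REJECT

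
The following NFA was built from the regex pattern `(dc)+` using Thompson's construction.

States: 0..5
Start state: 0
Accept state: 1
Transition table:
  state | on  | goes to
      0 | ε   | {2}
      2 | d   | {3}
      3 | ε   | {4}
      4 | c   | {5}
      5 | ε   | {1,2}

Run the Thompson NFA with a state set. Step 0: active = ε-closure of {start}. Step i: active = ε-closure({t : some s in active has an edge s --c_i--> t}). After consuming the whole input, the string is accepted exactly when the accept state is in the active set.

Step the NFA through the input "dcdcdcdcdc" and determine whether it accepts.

S₀ = ε-closure({0}) = {0,2}
'd' @ 1: {3,4}
'c' @ 2: {1,2,5}  ✓accept
'd' @ 3: {3,4}
'c' @ 4: {1,2,5}  ✓accept
'd' @ 5: {3,4}
'c' @ 6: {1,2,5}  ✓accept
'd' @ 7: {3,4}
'c' @ 8: {1,2,5}  ✓accept
'd' @ 9: {3,4}
'c' @ 10: {1,2,5}  ✓accept
final: {1,2,5}; accept 1 in set

Answer: ACCEPT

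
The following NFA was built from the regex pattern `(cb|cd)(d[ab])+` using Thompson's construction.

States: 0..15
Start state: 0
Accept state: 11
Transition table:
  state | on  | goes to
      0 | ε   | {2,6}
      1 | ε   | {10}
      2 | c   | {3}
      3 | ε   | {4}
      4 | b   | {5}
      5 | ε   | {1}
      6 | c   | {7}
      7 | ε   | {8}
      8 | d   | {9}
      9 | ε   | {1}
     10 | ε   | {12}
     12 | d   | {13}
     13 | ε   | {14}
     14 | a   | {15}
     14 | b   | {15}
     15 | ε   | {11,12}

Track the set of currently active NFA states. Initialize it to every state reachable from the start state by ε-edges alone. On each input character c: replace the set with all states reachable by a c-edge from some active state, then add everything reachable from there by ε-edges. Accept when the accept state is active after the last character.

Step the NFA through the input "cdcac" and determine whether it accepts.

Answer: REJECT

Trace:
S₀ = ε-closure({0}) = {0,2,6}
'c' @ 1: {3,4,7,8}
'd' @ 2: {1,9,10,12}
'c' @ 3: {}  — state set empty
rest 'ac' ignored (set empty)
end set {} — state 11 not in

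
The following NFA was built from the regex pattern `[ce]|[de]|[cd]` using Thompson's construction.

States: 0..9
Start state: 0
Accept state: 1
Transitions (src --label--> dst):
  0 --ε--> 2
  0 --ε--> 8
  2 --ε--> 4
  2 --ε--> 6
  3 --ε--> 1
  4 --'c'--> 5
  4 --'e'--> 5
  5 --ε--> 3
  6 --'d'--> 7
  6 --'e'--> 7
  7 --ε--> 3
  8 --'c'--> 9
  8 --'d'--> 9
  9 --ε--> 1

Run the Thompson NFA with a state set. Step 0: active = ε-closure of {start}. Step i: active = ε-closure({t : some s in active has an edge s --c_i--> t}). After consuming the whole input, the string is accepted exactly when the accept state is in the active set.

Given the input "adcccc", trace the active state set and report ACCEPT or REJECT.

start: ε-closure({0}) = {0,2,4,6,8}
'a' @ 1: {}  — dead — no transitions
rest 'dcccc' ignored (set empty)
end set {} — state 1 not in

Answer: REJECT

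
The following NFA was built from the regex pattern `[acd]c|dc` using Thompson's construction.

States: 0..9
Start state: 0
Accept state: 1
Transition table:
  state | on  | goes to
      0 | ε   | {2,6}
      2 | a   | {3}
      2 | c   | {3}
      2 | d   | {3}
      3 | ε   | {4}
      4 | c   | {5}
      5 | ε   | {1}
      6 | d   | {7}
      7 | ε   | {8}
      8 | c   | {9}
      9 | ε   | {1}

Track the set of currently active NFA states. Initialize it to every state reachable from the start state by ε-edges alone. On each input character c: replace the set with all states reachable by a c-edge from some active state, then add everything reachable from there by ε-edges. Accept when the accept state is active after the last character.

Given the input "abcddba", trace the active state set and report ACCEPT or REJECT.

S₀ = ε-closure({0}) = {0,2,6}
'a' @ 1: {3,4}
'b' @ 2: {}  — no active states
rest 'cddba' ignored (set empty)
final: {}; accept 1 not in set

Answer: REJECT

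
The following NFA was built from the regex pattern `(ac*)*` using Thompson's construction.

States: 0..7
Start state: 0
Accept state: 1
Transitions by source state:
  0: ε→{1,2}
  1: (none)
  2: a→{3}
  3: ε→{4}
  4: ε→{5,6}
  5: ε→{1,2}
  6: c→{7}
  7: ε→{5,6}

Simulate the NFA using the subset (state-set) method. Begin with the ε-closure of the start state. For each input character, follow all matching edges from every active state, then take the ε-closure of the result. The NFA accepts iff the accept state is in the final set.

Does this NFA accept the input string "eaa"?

Answer: REJECT

Trace:
initial (ε-close {0}): {0,1,2}
'e' @ 1: {}  — no active states
rest 'aa' ignored (set empty)
after full input: {}  (accept=1 not in)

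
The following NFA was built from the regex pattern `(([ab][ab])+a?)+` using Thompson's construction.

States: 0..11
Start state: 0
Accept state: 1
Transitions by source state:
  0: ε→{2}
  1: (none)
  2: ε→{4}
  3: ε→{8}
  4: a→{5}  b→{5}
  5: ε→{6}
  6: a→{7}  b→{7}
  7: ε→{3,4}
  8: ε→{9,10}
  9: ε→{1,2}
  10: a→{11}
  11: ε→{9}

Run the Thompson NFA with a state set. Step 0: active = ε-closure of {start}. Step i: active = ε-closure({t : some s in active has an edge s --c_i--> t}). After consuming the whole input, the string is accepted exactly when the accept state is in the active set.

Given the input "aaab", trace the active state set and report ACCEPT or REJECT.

Answer: ACCEPT

Trace:
start: ε-closure({0}) = {0,2,4}
'a' @ 1: {5,6}
'a' @ 2: {1,2,3,4,7,8,9,10}  (accept∈set)
'a' @ 3: {1,2,4,5,6,9,11}  (accept∈set)
'b' @ 4: {1,2,3,4,5,6,7,8,9,10}  (accept∈set)
final: {1,2,3,4,5,6,7,8,9,10}; accept 1 in set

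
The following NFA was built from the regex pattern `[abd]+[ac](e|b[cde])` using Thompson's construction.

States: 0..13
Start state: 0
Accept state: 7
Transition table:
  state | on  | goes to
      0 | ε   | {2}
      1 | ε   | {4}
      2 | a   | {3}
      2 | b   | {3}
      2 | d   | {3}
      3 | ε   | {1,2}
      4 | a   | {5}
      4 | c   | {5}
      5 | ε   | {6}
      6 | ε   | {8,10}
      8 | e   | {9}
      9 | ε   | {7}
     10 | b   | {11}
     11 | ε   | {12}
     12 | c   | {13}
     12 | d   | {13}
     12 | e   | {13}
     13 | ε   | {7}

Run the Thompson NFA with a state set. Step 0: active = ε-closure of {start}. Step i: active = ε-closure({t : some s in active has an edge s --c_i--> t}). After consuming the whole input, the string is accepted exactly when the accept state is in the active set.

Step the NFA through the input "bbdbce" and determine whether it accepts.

Answer: ACCEPT

Derivation:
initial (ε-close {0}): {0,2}
'b' @ 1: {1,2,3,4}
'b' @ 2: {1,2,3,4}
'd' @ 3: {1,2,3,4}
'b' @ 4: {1,2,3,4}
'c' @ 5: {5,6,8,10}
'e' @ 6: {7,9}  [accepting]
end set {7,9} — state 7 in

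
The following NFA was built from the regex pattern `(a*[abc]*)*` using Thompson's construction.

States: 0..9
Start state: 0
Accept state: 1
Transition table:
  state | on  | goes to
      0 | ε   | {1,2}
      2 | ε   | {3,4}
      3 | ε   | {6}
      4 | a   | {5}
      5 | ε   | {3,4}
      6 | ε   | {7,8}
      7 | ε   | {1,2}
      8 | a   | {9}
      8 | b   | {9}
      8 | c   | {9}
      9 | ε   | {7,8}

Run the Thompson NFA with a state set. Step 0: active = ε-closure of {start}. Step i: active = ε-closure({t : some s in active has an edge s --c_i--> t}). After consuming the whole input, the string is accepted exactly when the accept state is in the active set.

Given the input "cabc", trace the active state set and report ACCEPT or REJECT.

start: ε-closure({0}) = {0,1,2,3,4,6,7,8}
'c' @ 1: {1,2,3,4,6,7,8,9}  ✓accept
'a' @ 2: {1,2,3,4,5,6,7,8,9}  ✓accept
'b' @ 3: {1,2,3,4,6,7,8,9}  ✓accept
'c' @ 4: {1,2,3,4,6,7,8,9}  ✓accept
after full input: {1,2,3,4,6,7,8,9}  (accept=1 in)

Answer: ACCEPT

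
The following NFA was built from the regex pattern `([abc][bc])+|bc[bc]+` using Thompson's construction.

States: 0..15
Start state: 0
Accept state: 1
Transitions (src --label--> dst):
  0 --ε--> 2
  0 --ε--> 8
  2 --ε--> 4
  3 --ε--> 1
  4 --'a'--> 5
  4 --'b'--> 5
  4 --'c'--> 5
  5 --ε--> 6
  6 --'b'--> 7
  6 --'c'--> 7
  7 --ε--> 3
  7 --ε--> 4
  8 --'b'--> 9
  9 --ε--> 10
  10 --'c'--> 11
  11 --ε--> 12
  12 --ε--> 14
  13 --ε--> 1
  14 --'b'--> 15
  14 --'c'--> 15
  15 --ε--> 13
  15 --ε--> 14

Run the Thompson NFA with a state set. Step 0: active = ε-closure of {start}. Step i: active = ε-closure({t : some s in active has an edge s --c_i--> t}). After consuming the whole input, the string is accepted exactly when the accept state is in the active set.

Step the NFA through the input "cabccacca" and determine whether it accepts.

S₀ = ε-closure({0}) = {0,2,4,8}
'c' @ 1: {5,6}
'a' @ 2: {}  — state set empty
rest 'bccacca' ignored (set empty)
after full input: {}  (accept=1 not in)

Answer: REJECT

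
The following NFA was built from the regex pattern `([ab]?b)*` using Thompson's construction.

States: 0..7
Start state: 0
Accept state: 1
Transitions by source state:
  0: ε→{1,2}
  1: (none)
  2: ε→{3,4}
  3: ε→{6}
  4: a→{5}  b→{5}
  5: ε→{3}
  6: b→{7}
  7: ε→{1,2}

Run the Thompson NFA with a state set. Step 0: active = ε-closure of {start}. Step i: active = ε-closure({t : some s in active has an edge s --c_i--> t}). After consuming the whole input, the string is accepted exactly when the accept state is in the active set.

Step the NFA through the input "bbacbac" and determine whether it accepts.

start: ε-closure({0}) = {0,1,2,3,4,6}
'b' @ 1: {1,2,3,4,5,6,7}  ✓accept
'b' @ 2: {1,2,3,4,5,6,7}  ✓accept
'a' @ 3: {3,5,6}
'c' @ 4: {}  — state set empty
rest 'bac' ignored (set empty)
final: {}; accept 1 not in set

Answer: REJECT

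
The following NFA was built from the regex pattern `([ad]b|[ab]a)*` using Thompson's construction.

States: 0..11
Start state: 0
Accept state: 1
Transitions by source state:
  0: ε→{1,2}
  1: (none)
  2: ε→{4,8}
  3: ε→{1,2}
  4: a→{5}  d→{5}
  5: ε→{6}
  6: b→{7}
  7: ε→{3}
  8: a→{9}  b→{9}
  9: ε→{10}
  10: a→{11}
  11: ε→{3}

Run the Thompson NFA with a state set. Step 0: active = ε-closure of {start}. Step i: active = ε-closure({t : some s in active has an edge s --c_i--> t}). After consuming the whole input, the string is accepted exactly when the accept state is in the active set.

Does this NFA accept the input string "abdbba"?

Answer: ACCEPT

Steps:
S₀ = ε-closure({0}) = {0,1,2,4,8}
'a' @ 1: {5,6,9,10}
'b' @ 2: {1,2,3,4,7,8}  ✓accept
'd' @ 3: {5,6}
'b' @ 4: {1,2,3,4,7,8}  ✓accept
'b' @ 5: {9,10}
'a' @ 6: {1,2,3,4,8,11}  ✓accept
end set {1,2,3,4,8,11} — state 1 in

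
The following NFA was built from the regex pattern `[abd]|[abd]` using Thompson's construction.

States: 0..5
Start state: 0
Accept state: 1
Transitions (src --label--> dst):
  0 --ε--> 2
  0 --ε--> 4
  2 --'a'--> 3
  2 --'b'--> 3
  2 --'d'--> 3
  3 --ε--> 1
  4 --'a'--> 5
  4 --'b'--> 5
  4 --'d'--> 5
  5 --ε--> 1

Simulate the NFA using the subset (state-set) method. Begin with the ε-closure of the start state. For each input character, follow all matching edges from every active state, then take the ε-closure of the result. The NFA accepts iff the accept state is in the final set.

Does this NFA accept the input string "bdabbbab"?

Answer: REJECT

Trace:
S₀ = ε-closure({0}) = {0,2,4}
'b' @ 1: {1,3,5}  [accepting]
'd' @ 2: {}  — dead — no transitions
rest 'abbbab' ignored (set empty)
after full input: {}  (accept=1 not in)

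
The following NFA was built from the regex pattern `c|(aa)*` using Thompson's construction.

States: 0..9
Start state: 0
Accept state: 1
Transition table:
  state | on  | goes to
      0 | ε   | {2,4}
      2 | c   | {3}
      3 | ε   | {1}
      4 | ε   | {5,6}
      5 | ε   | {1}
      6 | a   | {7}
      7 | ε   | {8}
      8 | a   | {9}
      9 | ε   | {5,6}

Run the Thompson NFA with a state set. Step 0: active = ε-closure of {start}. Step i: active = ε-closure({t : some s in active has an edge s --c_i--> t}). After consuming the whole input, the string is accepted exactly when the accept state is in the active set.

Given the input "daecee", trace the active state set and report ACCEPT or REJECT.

initial (ε-close {0}): {0,1,2,4,5,6}
'd' @ 1: {}  — state set empty
rest 'aecee' ignored (set empty)
end set {} — state 1 not in

Answer: REJECT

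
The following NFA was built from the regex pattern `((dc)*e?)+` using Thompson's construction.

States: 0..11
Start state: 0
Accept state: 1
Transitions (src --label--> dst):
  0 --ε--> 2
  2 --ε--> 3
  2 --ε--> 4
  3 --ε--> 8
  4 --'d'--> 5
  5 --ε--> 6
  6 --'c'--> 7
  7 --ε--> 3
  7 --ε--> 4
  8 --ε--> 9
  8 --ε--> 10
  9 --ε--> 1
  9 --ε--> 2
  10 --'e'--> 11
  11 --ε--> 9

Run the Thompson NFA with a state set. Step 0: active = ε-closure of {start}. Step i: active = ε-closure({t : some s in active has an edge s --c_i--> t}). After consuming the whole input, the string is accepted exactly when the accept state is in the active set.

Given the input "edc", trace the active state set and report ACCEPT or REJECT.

Answer: ACCEPT

Trace:
initial (ε-close {0}): {0,1,2,3,4,8,9,10}
'e' @ 1: {1,2,3,4,8,9,10,11}  ✓accept
'd' @ 2: {5,6}
'c' @ 3: {1,2,3,4,7,8,9,10}  ✓accept
after full input: {1,2,3,4,7,8,9,10}  (accept=1 in)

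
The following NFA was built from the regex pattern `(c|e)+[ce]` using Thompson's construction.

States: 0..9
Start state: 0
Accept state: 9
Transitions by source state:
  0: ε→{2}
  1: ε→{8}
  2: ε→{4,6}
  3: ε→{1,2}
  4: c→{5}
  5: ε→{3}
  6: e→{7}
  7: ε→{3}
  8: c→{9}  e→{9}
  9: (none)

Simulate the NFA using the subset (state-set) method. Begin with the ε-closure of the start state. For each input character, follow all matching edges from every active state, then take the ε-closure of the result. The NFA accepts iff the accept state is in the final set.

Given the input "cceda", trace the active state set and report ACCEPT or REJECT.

Answer: REJECT

Derivation:
S₀ = ε-closure({0}) = {0,2,4,6}
'c' @ 1: {1,2,3,4,5,6,8}
'c' @ 2: {1,2,3,4,5,6,8,9}  (accept∈set)
'e' @ 3: {1,2,3,4,6,7,8,9}  (accept∈set)
'd' @ 4: {}  — no active states
rest 'a' ignored (set empty)
final: {}; accept 9 not in set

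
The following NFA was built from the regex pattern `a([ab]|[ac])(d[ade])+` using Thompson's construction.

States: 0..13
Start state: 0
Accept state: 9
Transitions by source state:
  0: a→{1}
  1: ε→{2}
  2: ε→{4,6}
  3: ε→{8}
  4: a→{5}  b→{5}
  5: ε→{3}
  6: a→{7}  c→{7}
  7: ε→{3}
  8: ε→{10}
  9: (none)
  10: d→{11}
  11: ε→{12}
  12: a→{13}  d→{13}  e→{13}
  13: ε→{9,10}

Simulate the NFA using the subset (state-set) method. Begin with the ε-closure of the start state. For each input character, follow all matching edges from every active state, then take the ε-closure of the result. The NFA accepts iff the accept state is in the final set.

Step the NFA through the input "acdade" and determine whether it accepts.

Answer: ACCEPT

Derivation:
start: ε-closure({0}) = {0}
'a' @ 1: {1,2,4,6}
'c' @ 2: {3,7,8,10}
'd' @ 3: {11,12}
'a' @ 4: {9,10,13}  (accept∈set)
'd' @ 5: {11,12}
'e' @ 6: {9,10,13}  (accept∈set)
end set {9,10,13} — state 9 in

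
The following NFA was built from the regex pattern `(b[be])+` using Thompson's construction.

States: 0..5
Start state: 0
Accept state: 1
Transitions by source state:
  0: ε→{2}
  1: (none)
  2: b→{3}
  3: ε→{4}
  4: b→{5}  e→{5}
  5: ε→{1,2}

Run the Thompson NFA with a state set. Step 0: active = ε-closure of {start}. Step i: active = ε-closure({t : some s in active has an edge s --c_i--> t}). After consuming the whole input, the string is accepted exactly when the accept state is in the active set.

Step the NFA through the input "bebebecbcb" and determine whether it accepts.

Answer: REJECT

Trace:
initial (ε-close {0}): {0,2}
'b' @ 1: {3,4}
'e' @ 2: {1,2,5}  ✓accept
'b' @ 3: {3,4}
'e' @ 4: {1,2,5}  ✓accept
'b' @ 5: {3,4}
'e' @ 6: {1,2,5}  ✓accept
'c' @ 7: {}  — no active states
rest 'bcb' ignored (set empty)
final: {}; accept 1 not in set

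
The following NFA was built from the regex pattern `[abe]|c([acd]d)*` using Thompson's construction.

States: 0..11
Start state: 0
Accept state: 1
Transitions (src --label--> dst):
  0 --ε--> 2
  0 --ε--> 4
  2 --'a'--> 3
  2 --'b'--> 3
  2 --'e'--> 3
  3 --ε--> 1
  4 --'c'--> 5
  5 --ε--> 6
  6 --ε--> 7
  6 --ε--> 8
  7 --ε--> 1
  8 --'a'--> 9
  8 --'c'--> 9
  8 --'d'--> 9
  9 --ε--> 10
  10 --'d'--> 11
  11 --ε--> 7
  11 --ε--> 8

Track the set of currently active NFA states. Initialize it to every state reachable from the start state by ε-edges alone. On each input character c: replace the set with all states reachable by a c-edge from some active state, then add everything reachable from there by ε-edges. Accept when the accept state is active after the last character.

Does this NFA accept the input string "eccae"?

S₀ = ε-closure({0}) = {0,2,4}
'e' @ 1: {1,3}  (accept∈set)
'c' @ 2: {}  — dead — no transitions
rest 'cae' ignored (set empty)
final: {}; accept 1 not in set

Answer: REJECT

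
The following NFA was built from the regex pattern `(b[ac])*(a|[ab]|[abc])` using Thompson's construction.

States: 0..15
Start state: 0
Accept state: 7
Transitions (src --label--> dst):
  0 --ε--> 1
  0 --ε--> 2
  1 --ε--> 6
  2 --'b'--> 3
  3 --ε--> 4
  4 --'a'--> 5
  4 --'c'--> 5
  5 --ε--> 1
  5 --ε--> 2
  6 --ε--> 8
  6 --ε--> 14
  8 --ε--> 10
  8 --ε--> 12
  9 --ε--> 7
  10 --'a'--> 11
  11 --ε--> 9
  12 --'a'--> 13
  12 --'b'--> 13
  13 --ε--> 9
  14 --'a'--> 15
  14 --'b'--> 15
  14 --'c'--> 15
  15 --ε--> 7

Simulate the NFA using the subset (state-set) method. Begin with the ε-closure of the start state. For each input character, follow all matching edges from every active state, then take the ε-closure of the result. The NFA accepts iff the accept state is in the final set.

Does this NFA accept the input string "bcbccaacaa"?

S₀ = ε-closure({0}) = {0,1,2,6,8,10,12,14}
'b' @ 1: {3,4,7,9,13,15}  (accept∈set)
'c' @ 2: {1,2,5,6,8,10,12,14}
'b' @ 3: {3,4,7,9,13,15}  (accept∈set)
'c' @ 4: {1,2,5,6,8,10,12,14}
'c' @ 5: {7,15}  (accept∈set)
'a' @ 6: {}  — dead — no transitions
rest 'acaa' ignored (set empty)
final: {}; accept 7 not in set

Answer: REJECT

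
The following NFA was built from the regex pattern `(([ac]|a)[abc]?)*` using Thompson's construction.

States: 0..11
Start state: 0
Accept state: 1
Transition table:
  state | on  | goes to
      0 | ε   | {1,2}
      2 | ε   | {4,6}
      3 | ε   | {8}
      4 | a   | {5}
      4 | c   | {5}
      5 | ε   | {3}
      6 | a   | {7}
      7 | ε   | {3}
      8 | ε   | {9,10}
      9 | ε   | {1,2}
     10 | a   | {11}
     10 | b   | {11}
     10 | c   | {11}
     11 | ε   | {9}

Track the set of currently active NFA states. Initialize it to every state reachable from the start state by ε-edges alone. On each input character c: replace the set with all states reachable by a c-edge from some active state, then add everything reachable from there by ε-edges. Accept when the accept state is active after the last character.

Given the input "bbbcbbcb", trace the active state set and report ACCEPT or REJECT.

initial (ε-close {0}): {0,1,2,4,6}
'b' @ 1: {}  — state set empty
rest 'bbcbbcb' ignored (set empty)
end set {} — state 1 not in

Answer: REJECT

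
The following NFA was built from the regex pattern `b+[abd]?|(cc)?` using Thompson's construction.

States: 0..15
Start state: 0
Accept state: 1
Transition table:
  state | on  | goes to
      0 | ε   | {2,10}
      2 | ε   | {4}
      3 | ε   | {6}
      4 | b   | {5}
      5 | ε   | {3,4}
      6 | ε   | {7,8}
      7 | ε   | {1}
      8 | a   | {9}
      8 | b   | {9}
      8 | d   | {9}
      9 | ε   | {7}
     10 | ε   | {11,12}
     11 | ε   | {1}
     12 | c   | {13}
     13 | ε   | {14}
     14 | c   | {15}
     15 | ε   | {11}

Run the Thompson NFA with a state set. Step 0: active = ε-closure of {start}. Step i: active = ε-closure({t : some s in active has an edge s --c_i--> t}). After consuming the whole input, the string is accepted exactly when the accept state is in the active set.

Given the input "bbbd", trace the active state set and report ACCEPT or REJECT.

Answer: ACCEPT

Derivation:
S₀ = ε-closure({0}) = {0,1,2,4,10,11,12}
'b' @ 1: {1,3,4,5,6,7,8}  (accept∈set)
'b' @ 2: {1,3,4,5,6,7,8,9}  (accept∈set)
'b' @ 3: {1,3,4,5,6,7,8,9}  (accept∈set)
'd' @ 4: {1,7,9}  (accept∈set)
final: {1,7,9}; accept 1 in set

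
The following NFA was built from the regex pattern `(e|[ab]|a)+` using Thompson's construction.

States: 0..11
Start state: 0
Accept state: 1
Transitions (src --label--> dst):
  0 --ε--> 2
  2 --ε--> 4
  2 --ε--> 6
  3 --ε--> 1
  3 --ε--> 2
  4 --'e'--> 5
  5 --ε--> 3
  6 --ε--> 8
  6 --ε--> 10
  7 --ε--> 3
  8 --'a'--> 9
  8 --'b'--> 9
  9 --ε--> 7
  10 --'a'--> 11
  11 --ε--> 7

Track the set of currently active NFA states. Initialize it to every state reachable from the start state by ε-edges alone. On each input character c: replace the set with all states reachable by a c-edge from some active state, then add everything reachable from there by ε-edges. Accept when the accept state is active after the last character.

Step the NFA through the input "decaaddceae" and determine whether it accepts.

Answer: REJECT

Derivation:
start: ε-closure({0}) = {0,2,4,6,8,10}
'd' @ 1: {}  — state set empty
rest 'ecaaddceae' ignored (set empty)
after full input: {}  (accept=1 not in)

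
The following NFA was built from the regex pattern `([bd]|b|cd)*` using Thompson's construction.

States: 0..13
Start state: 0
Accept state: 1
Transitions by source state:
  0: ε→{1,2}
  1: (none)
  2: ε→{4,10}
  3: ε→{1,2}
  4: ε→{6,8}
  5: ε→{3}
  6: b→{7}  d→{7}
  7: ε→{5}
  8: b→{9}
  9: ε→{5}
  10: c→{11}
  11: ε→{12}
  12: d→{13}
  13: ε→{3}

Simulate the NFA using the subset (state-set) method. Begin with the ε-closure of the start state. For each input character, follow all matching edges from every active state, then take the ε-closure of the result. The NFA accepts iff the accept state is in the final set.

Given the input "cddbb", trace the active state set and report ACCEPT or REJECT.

initial (ε-close {0}): {0,1,2,4,6,8,10}
'c' @ 1: {11,12}
'd' @ 2: {1,2,3,4,6,8,10,13}  (accept∈set)
'd' @ 3: {1,2,3,4,5,6,7,8,10}  (accept∈set)
'b' @ 4: {1,2,3,4,5,6,7,8,9,10}  (accept∈set)
'b' @ 5: {1,2,3,4,5,6,7,8,9,10}  (accept∈set)
end set {1,2,3,4,5,6,7,8,9,10} — state 1 in

Answer: ACCEPT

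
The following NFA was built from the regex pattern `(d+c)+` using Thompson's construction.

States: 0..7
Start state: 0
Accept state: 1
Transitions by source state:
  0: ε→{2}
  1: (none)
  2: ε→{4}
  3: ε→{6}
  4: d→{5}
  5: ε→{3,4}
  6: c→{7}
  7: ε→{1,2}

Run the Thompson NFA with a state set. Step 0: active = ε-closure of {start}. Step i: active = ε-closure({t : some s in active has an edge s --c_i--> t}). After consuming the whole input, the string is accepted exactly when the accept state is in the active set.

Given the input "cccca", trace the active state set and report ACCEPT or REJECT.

initial (ε-close {0}): {0,2,4}
'c' @ 1: {}  — no active states
rest 'ccca' ignored (set empty)
final: {}; accept 1 not in set

Answer: REJECT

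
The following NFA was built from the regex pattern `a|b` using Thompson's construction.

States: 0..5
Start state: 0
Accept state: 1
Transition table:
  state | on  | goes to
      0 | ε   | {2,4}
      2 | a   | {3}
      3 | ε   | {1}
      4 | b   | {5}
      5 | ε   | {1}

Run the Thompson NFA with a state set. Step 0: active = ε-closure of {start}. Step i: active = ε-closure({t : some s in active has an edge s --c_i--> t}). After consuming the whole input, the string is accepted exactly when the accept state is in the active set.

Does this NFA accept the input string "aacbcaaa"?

Answer: REJECT

Steps:
initial (ε-close {0}): {0,2,4}
'a' @ 1: {1,3}  ✓accept
'a' @ 2: {}  — state set empty
rest 'cbcaaa' ignored (set empty)
final: {}; accept 1 not in set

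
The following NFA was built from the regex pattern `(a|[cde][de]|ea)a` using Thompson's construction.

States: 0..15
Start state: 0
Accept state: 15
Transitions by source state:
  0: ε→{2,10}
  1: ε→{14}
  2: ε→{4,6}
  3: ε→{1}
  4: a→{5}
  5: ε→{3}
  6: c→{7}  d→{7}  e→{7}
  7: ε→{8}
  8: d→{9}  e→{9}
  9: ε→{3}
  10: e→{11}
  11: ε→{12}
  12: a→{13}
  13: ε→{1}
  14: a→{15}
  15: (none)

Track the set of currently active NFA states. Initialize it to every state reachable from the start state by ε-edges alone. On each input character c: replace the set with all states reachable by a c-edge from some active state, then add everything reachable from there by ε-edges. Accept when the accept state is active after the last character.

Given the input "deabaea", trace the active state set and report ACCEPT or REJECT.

start: ε-closure({0}) = {0,2,4,6,10}
'd' @ 1: {7,8}
'e' @ 2: {1,3,9,14}
'a' @ 3: {15}  ✓accept
'b' @ 4: {}  — state set empty
rest 'aea' ignored (set empty)
end set {} — state 15 not in

Answer: REJECT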